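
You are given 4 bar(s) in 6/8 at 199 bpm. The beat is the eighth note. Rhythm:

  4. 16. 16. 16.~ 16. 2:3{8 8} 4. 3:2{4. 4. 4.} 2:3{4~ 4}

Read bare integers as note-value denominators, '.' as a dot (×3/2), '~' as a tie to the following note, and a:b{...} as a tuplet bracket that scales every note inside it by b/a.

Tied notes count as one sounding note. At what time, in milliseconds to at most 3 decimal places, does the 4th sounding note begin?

note 4 onset = 9/2b = 1356.784ms

1. 0.0ms @ 0 + 904.523ms (3)
2. 904.523ms @ 3 + 226.131ms (3/4)
3. 1130.653ms @ 15/4 + 226.131ms (3/4)
4. 1356.784ms @ 9/2 + 452.261ms (3/2)
5. 1809.045ms @ 6 + 452.261ms (3/2)
6. 2261.307ms @ 15/2 + 452.261ms (3/2)
7. 2713.568ms @ 9 + 904.523ms (3)
8. 3618.09ms @ 12 + 603.015ms (2)
9. 4221.106ms @ 14 + 603.015ms (2)
10. 4824.121ms @ 16 + 603.015ms (2)
11. 5427.136ms @ 18 + 1809.045ms (6)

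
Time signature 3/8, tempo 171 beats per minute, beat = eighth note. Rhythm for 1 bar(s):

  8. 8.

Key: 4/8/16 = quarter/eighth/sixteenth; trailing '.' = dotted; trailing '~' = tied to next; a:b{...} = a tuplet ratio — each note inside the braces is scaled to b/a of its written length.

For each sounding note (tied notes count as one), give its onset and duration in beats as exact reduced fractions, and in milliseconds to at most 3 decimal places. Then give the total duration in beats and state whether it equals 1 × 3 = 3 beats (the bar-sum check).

1) 0.0ms=0b +526.316ms=3/2b
2) 526.316ms=3/2b +526.316ms=3/2b
Σ=3b of 3 (171bpm 3/8) — PASS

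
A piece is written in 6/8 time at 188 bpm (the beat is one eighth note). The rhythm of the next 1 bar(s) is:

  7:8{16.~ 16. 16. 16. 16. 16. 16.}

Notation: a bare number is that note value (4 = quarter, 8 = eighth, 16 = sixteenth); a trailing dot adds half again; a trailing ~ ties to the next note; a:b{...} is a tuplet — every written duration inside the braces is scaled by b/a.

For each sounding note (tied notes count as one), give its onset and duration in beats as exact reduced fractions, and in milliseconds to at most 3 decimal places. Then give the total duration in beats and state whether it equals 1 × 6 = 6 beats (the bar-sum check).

1) 0.0ms=0b +547.112ms=12/7b
2) 547.112ms=12/7b +273.556ms=6/7b
3) 820.669ms=18/7b +273.556ms=6/7b
4) 1094.225ms=24/7b +273.556ms=6/7b
5) 1367.781ms=30/7b +273.556ms=6/7b
6) 1641.337ms=36/7b +273.556ms=6/7b
Σ=6b of 6 (188bpm 6/8) — PASS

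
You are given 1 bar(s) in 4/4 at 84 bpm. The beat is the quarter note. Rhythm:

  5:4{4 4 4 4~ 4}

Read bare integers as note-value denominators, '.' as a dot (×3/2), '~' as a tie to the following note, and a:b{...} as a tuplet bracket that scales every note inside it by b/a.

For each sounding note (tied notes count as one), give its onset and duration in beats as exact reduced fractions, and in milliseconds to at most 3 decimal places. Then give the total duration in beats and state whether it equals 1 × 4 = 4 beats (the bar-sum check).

1) 0.0ms=0b +571.429ms=4/5b
2) 571.429ms=4/5b +571.429ms=4/5b
3) 1142.857ms=8/5b +571.429ms=4/5b
4) 1714.286ms=12/5b +1142.857ms=8/5b
Σ=4b of 4 (84bpm 4/4) — PASS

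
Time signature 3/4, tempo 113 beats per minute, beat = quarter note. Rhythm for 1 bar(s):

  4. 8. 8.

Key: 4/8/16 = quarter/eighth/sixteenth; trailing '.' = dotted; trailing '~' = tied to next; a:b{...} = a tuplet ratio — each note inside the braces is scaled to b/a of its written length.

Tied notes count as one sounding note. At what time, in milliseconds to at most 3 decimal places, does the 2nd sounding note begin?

1. 0.0ms @ 0 + 796.46ms (3/2)
2. 796.46ms @ 3/2 + 398.23ms (3/4)
3. 1194.69ms @ 9/4 + 398.23ms (3/4)

note 2 onset = 3/2b = 796.46ms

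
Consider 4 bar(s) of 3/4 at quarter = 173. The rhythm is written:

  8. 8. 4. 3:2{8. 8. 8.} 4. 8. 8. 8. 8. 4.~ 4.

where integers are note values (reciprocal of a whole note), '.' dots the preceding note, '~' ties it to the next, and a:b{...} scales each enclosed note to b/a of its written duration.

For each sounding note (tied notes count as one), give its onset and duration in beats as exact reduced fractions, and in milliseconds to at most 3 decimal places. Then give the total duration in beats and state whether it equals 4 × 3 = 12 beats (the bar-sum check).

1) 0.0ms=0b +260.116ms=3/4b
2) 260.116ms=3/4b +260.116ms=3/4b
3) 520.231ms=3/2b +520.231ms=3/2b
4) 1040.462ms=3b +173.41ms=1/2b
5) 1213.873ms=7/2b +173.41ms=1/2b
6) 1387.283ms=4b +173.41ms=1/2b
7) 1560.694ms=9/2b +520.231ms=3/2b
8) 2080.925ms=6b +260.116ms=3/4b
9) 2341.04ms=27/4b +260.116ms=3/4b
10) 2601.156ms=15/2b +260.116ms=3/4b
11) 2861.272ms=33/4b +260.116ms=3/4b
12) 3121.387ms=9b +1040.462ms=3b
Σ=12b of 12 (173bpm 3/4) — PASS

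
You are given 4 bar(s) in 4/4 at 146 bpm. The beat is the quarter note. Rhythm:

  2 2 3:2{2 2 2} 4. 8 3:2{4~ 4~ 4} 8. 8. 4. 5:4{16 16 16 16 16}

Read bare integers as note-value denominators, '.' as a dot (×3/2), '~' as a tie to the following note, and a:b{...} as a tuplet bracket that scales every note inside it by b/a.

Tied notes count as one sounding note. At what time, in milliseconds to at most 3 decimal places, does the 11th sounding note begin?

note 11 onset = 27/2b = 5547.945ms

1. 0.0ms @ 0 + 821.918ms (2)
2. 821.918ms @ 2 + 821.918ms (2)
3. 1643.836ms @ 4 + 547.945ms (4/3)
4. 2191.781ms @ 16/3 + 547.945ms (4/3)
5. 2739.726ms @ 20/3 + 547.945ms (4/3)
6. 3287.671ms @ 8 + 616.438ms (3/2)
7. 3904.11ms @ 19/2 + 205.479ms (1/2)
8. 4109.589ms @ 10 + 821.918ms (2)
9. 4931.507ms @ 12 + 308.219ms (3/4)
10. 5239.726ms @ 51/4 + 308.219ms (3/4)
11. 5547.945ms @ 27/2 + 616.438ms (3/2)
12. 6164.384ms @ 15 + 82.192ms (1/5)
13. 6246.575ms @ 76/5 + 82.192ms (1/5)
14. 6328.767ms @ 77/5 + 82.192ms (1/5)
15. 6410.959ms @ 78/5 + 82.192ms (1/5)
16. 6493.151ms @ 79/5 + 82.192ms (1/5)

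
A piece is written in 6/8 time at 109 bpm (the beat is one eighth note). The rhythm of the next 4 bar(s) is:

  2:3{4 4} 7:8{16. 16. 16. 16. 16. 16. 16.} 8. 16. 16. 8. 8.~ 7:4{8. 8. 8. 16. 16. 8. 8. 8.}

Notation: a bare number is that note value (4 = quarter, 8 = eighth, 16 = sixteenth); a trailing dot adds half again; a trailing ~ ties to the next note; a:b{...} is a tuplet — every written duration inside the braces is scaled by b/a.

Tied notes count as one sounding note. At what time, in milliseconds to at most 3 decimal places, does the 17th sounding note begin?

note 17 onset = 144/7b = 11323.722ms

1. 0.0ms @ 0 + 1651.376ms (3)
2. 1651.376ms @ 3 + 1651.376ms (3)
3. 3302.752ms @ 6 + 471.822ms (6/7)
4. 3774.574ms @ 48/7 + 471.822ms (6/7)
5. 4246.396ms @ 54/7 + 471.822ms (6/7)
6. 4718.218ms @ 60/7 + 471.822ms (6/7)
7. 5190.039ms @ 66/7 + 471.822ms (6/7)
8. 5661.861ms @ 72/7 + 471.822ms (6/7)
9. 6133.683ms @ 78/7 + 471.822ms (6/7)
10. 6605.505ms @ 12 + 825.688ms (3/2)
11. 7431.193ms @ 27/2 + 412.844ms (3/4)
12. 7844.037ms @ 57/4 + 412.844ms (3/4)
13. 8256.881ms @ 15 + 825.688ms (3/2)
14. 9082.569ms @ 33/2 + 1297.51ms (33/14)
15. 10380.079ms @ 132/7 + 471.822ms (6/7)
16. 10851.9ms @ 138/7 + 471.822ms (6/7)
17. 11323.722ms @ 144/7 + 235.911ms (3/7)
18. 11559.633ms @ 21 + 235.911ms (3/7)
19. 11795.544ms @ 150/7 + 471.822ms (6/7)
20. 12267.366ms @ 156/7 + 471.822ms (6/7)
21. 12739.187ms @ 162/7 + 471.822ms (6/7)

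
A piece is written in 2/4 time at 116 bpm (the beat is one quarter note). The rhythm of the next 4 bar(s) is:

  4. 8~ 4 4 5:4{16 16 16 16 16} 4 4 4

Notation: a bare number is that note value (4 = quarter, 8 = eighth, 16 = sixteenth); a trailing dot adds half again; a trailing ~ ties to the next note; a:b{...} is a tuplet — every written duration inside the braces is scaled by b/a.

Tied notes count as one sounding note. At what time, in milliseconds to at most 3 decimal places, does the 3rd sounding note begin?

1. 0.0ms @ 0 + 775.862ms (3/2)
2. 775.862ms @ 3/2 + 775.862ms (3/2)
3. 1551.724ms @ 3 + 517.241ms (1)
4. 2068.966ms @ 4 + 103.448ms (1/5)
5. 2172.414ms @ 21/5 + 103.448ms (1/5)
6. 2275.862ms @ 22/5 + 103.448ms (1/5)
7. 2379.31ms @ 23/5 + 103.448ms (1/5)
8. 2482.759ms @ 24/5 + 103.448ms (1/5)
9. 2586.207ms @ 5 + 517.241ms (1)
10. 3103.448ms @ 6 + 517.241ms (1)
11. 3620.69ms @ 7 + 517.241ms (1)

note 3 onset = 3b = 1551.724ms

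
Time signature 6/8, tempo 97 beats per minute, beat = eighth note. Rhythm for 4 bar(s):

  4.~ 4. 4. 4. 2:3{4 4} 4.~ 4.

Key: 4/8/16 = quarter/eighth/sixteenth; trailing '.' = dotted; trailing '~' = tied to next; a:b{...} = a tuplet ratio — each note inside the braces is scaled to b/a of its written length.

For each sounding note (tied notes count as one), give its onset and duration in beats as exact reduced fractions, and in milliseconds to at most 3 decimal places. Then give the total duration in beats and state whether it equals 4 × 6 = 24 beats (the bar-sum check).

1) 0.0ms=0b +3711.34ms=6b
2) 3711.34ms=6b +1855.67ms=3b
3) 5567.01ms=9b +1855.67ms=3b
4) 7422.68ms=12b +1855.67ms=3b
5) 9278.351ms=15b +1855.67ms=3b
6) 11134.021ms=18b +3711.34ms=6b
Σ=24b of 24 (97bpm 6/8) — PASS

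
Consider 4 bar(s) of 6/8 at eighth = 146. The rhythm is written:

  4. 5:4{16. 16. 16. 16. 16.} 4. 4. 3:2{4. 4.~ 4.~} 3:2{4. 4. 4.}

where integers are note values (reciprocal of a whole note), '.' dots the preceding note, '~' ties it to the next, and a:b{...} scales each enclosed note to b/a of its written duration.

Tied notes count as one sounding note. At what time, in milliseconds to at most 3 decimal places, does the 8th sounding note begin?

note 8 onset = 9b = 3698.63ms

1. 0.0ms @ 0 + 1232.877ms (3)
2. 1232.877ms @ 3 + 246.575ms (3/5)
3. 1479.452ms @ 18/5 + 246.575ms (3/5)
4. 1726.027ms @ 21/5 + 246.575ms (3/5)
5. 1972.603ms @ 24/5 + 246.575ms (3/5)
6. 2219.178ms @ 27/5 + 246.575ms (3/5)
7. 2465.753ms @ 6 + 1232.877ms (3)
8. 3698.63ms @ 9 + 1232.877ms (3)
9. 4931.507ms @ 12 + 821.918ms (2)
10. 5753.425ms @ 14 + 2465.753ms (6)
11. 8219.178ms @ 20 + 821.918ms (2)
12. 9041.096ms @ 22 + 821.918ms (2)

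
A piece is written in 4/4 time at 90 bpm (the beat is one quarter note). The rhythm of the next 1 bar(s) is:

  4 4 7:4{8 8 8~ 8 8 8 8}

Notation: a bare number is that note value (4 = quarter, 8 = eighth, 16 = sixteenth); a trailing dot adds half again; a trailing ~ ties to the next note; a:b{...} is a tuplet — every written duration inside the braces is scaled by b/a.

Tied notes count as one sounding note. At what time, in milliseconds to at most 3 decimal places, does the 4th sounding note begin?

1. 0.0ms @ 0 + 666.667ms (1)
2. 666.667ms @ 1 + 666.667ms (1)
3. 1333.333ms @ 2 + 190.476ms (2/7)
4. 1523.81ms @ 16/7 + 190.476ms (2/7)
5. 1714.286ms @ 18/7 + 380.952ms (4/7)
6. 2095.238ms @ 22/7 + 190.476ms (2/7)
7. 2285.714ms @ 24/7 + 190.476ms (2/7)
8. 2476.19ms @ 26/7 + 190.476ms (2/7)

note 4 onset = 16/7b = 1523.81ms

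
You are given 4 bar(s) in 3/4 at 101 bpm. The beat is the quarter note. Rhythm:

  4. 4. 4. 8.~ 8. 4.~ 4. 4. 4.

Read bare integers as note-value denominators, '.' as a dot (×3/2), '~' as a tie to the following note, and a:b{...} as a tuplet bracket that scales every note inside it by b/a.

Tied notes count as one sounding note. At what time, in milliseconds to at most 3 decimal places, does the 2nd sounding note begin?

1. 0.0ms @ 0 + 891.089ms (3/2)
2. 891.089ms @ 3/2 + 891.089ms (3/2)
3. 1782.178ms @ 3 + 891.089ms (3/2)
4. 2673.267ms @ 9/2 + 891.089ms (3/2)
5. 3564.356ms @ 6 + 1782.178ms (3)
6. 5346.535ms @ 9 + 891.089ms (3/2)
7. 6237.624ms @ 21/2 + 891.089ms (3/2)

note 2 onset = 3/2b = 891.089ms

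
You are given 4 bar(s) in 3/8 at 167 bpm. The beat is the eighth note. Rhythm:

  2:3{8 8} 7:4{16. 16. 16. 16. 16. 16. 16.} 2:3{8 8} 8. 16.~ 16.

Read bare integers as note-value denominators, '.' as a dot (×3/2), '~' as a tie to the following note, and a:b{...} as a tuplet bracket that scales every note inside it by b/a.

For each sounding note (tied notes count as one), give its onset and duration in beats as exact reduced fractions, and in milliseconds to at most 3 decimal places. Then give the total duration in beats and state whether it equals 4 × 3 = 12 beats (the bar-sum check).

1) 0.0ms=0b +538.922ms=3/2b
2) 538.922ms=3/2b +538.922ms=3/2b
3) 1077.844ms=3b +153.978ms=3/7b
4) 1231.822ms=24/7b +153.978ms=3/7b
5) 1385.8ms=27/7b +153.978ms=3/7b
6) 1539.778ms=30/7b +153.978ms=3/7b
7) 1693.755ms=33/7b +153.978ms=3/7b
8) 1847.733ms=36/7b +153.978ms=3/7b
9) 2001.711ms=39/7b +153.978ms=3/7b
10) 2155.689ms=6b +538.922ms=3/2b
11) 2694.611ms=15/2b +538.922ms=3/2b
12) 3233.533ms=9b +538.922ms=3/2b
13) 3772.455ms=21/2b +538.922ms=3/2b
Σ=12b of 12 (167bpm 3/8) — PASS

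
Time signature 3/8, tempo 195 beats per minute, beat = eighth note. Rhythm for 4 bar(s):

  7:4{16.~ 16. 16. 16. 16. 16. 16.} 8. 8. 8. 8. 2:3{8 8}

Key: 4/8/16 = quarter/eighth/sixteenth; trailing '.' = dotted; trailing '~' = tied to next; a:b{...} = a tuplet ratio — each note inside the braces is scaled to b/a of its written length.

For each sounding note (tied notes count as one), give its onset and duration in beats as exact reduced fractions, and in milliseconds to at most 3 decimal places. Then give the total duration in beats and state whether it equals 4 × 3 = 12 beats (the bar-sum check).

1) 0.0ms=0b +263.736ms=6/7b
2) 263.736ms=6/7b +131.868ms=3/7b
3) 395.604ms=9/7b +131.868ms=3/7b
4) 527.473ms=12/7b +131.868ms=3/7b
5) 659.341ms=15/7b +131.868ms=3/7b
6) 791.209ms=18/7b +131.868ms=3/7b
7) 923.077ms=3b +461.538ms=3/2b
8) 1384.615ms=9/2b +461.538ms=3/2b
9) 1846.154ms=6b +461.538ms=3/2b
10) 2307.692ms=15/2b +461.538ms=3/2b
11) 2769.231ms=9b +461.538ms=3/2b
12) 3230.769ms=21/2b +461.538ms=3/2b
Σ=12b of 12 (195bpm 3/8) — PASS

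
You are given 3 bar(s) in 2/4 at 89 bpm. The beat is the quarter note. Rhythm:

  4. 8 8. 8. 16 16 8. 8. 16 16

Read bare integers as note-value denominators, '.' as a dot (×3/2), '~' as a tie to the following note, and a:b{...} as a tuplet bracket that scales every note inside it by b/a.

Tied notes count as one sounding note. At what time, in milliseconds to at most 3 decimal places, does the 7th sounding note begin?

1. 0.0ms @ 0 + 1011.236ms (3/2)
2. 1011.236ms @ 3/2 + 337.079ms (1/2)
3. 1348.315ms @ 2 + 505.618ms (3/4)
4. 1853.933ms @ 11/4 + 505.618ms (3/4)
5. 2359.551ms @ 7/2 + 168.539ms (1/4)
6. 2528.09ms @ 15/4 + 168.539ms (1/4)
7. 2696.629ms @ 4 + 505.618ms (3/4)
8. 3202.247ms @ 19/4 + 505.618ms (3/4)
9. 3707.865ms @ 11/2 + 168.539ms (1/4)
10. 3876.404ms @ 23/4 + 168.539ms (1/4)

note 7 onset = 4b = 2696.629ms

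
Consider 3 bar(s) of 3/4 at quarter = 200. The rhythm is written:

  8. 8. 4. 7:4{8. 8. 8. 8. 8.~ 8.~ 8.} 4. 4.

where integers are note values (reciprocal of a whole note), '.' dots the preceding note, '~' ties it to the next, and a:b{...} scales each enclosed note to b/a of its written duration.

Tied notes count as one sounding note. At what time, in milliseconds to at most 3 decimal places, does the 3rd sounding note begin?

1. 0.0ms @ 0 + 225.0ms (3/4)
2. 225.0ms @ 3/4 + 225.0ms (3/4)
3. 450.0ms @ 3/2 + 450.0ms (3/2)
4. 900.0ms @ 3 + 128.571ms (3/7)
5. 1028.571ms @ 24/7 + 128.571ms (3/7)
6. 1157.143ms @ 27/7 + 128.571ms (3/7)
7. 1285.714ms @ 30/7 + 128.571ms (3/7)
8. 1414.286ms @ 33/7 + 385.714ms (9/7)
9. 1800.0ms @ 6 + 450.0ms (3/2)
10. 2250.0ms @ 15/2 + 450.0ms (3/2)

note 3 onset = 3/2b = 450.0ms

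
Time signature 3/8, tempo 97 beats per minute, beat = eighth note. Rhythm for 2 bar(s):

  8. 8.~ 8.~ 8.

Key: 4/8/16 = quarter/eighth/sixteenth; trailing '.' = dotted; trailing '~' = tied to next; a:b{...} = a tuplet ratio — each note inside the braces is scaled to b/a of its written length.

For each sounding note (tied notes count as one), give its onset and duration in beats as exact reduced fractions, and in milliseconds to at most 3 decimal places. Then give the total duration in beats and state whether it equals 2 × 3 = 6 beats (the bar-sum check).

1) 0.0ms=0b +927.835ms=3/2b
2) 927.835ms=3/2b +2783.505ms=9/2b
Σ=6b of 6 (97bpm 3/8) — PASS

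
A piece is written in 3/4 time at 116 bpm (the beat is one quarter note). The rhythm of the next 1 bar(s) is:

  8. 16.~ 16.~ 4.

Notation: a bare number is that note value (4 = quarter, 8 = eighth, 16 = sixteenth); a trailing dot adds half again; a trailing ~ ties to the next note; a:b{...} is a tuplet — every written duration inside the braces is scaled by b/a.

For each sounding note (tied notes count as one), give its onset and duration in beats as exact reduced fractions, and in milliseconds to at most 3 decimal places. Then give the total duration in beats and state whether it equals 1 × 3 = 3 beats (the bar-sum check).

1) 0.0ms=0b +387.931ms=3/4b
2) 387.931ms=3/4b +1163.793ms=9/4b
Σ=3b of 3 (116bpm 3/4) — PASS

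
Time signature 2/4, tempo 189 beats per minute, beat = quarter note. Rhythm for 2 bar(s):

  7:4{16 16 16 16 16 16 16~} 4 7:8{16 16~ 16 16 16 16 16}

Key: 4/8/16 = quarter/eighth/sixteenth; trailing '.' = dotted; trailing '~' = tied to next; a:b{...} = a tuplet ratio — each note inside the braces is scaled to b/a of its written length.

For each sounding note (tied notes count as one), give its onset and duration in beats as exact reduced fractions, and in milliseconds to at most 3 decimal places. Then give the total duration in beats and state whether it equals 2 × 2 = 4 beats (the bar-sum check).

1) 0.0ms=0b +45.351ms=1/7b
2) 45.351ms=1/7b +45.351ms=1/7b
3) 90.703ms=2/7b +45.351ms=1/7b
4) 136.054ms=3/7b +45.351ms=1/7b
5) 181.406ms=4/7b +45.351ms=1/7b
6) 226.757ms=5/7b +45.351ms=1/7b
7) 272.109ms=6/7b +362.812ms=8/7b
8) 634.921ms=2b +90.703ms=2/7b
9) 725.624ms=16/7b +181.406ms=4/7b
10) 907.029ms=20/7b +90.703ms=2/7b
11) 997.732ms=22/7b +90.703ms=2/7b
12) 1088.435ms=24/7b +90.703ms=2/7b
13) 1179.138ms=26/7b +90.703ms=2/7b
Σ=4b of 4 (189bpm 2/4) — PASS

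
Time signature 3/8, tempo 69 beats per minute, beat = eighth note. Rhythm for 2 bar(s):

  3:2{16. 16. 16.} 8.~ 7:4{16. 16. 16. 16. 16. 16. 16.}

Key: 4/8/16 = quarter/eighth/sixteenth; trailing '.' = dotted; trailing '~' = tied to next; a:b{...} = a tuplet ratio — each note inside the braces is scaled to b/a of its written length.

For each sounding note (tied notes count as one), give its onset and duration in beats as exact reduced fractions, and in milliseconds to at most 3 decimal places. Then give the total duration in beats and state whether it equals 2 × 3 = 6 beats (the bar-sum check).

1) 0.0ms=0b +434.783ms=1/2b
2) 434.783ms=1/2b +434.783ms=1/2b
3) 869.565ms=1b +434.783ms=1/2b
4) 1304.348ms=3/2b +1677.019ms=27/14b
5) 2981.366ms=24/7b +372.671ms=3/7b
6) 3354.037ms=27/7b +372.671ms=3/7b
7) 3726.708ms=30/7b +372.671ms=3/7b
8) 4099.379ms=33/7b +372.671ms=3/7b
9) 4472.05ms=36/7b +372.671ms=3/7b
10) 4844.72ms=39/7b +372.671ms=3/7b
Σ=6b of 6 (69bpm 3/8) — PASS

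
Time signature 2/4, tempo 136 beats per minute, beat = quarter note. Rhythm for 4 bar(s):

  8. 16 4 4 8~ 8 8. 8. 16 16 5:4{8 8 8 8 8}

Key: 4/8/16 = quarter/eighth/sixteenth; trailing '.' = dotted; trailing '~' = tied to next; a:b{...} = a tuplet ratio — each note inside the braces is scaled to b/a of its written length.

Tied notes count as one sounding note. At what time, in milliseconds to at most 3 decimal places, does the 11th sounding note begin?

1. 0.0ms @ 0 + 330.882ms (3/4)
2. 330.882ms @ 3/4 + 110.294ms (1/4)
3. 441.176ms @ 1 + 441.176ms (1)
4. 882.353ms @ 2 + 441.176ms (1)
5. 1323.529ms @ 3 + 441.176ms (1)
6. 1764.706ms @ 4 + 330.882ms (3/4)
7. 2095.588ms @ 19/4 + 330.882ms (3/4)
8. 2426.471ms @ 11/2 + 110.294ms (1/4)
9. 2536.765ms @ 23/4 + 110.294ms (1/4)
10. 2647.059ms @ 6 + 176.471ms (2/5)
11. 2823.529ms @ 32/5 + 176.471ms (2/5)
12. 3000.0ms @ 34/5 + 176.471ms (2/5)
13. 3176.471ms @ 36/5 + 176.471ms (2/5)
14. 3352.941ms @ 38/5 + 176.471ms (2/5)

note 11 onset = 32/5b = 2823.529ms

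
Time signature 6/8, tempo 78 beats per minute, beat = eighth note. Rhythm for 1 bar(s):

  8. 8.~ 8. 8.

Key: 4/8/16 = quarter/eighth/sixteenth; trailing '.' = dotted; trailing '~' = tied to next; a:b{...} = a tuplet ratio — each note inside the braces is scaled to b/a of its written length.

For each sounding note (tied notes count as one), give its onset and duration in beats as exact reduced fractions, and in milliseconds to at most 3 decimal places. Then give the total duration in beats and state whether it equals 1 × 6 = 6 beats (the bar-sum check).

1) 0.0ms=0b +1153.846ms=3/2b
2) 1153.846ms=3/2b +2307.692ms=3b
3) 3461.538ms=9/2b +1153.846ms=3/2b
Σ=6b of 6 (78bpm 6/8) — PASS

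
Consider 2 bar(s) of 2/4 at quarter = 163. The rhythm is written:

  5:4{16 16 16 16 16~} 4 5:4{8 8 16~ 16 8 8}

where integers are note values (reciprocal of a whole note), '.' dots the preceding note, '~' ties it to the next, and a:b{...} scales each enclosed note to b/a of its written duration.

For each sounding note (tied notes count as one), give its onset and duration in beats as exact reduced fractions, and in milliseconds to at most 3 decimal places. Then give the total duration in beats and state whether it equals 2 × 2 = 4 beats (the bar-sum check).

1) 0.0ms=0b +73.62ms=1/5b
2) 73.62ms=1/5b +73.62ms=1/5b
3) 147.239ms=2/5b +73.62ms=1/5b
4) 220.859ms=3/5b +73.62ms=1/5b
5) 294.479ms=4/5b +441.718ms=6/5b
6) 736.196ms=2b +147.239ms=2/5b
7) 883.436ms=12/5b +147.239ms=2/5b
8) 1030.675ms=14/5b +147.239ms=2/5b
9) 1177.914ms=16/5b +147.239ms=2/5b
10) 1325.153ms=18/5b +147.239ms=2/5b
Σ=4b of 4 (163bpm 2/4) — PASS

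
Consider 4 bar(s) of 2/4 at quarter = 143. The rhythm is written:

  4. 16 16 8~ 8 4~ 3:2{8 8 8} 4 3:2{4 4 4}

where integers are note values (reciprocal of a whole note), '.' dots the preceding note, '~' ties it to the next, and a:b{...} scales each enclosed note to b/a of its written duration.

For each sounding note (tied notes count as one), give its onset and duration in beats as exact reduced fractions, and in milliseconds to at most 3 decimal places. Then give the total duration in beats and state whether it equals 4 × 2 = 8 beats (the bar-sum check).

1) 0.0ms=0b +629.371ms=3/2b
2) 629.371ms=3/2b +104.895ms=1/4b
3) 734.266ms=7/4b +104.895ms=1/4b
4) 839.161ms=2b +419.58ms=1b
5) 1258.741ms=3b +559.441ms=4/3b
6) 1818.182ms=13/3b +139.86ms=1/3b
7) 1958.042ms=14/3b +139.86ms=1/3b
8) 2097.902ms=5b +419.58ms=1b
9) 2517.483ms=6b +279.72ms=2/3b
10) 2797.203ms=20/3b +279.72ms=2/3b
11) 3076.923ms=22/3b +279.72ms=2/3b
Σ=8b of 8 (143bpm 2/4) — PASS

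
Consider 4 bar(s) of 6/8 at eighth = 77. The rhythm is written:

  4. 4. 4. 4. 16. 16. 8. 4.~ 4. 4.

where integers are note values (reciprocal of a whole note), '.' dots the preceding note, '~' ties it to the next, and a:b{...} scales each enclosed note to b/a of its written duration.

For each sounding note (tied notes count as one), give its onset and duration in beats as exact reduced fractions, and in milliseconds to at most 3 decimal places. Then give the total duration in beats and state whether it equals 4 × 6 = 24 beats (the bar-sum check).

1) 0.0ms=0b +2337.662ms=3b
2) 2337.662ms=3b +2337.662ms=3b
3) 4675.325ms=6b +2337.662ms=3b
4) 7012.987ms=9b +2337.662ms=3b
5) 9350.649ms=12b +584.416ms=3/4b
6) 9935.065ms=51/4b +584.416ms=3/4b
7) 10519.481ms=27/2b +1168.831ms=3/2b
8) 11688.312ms=15b +4675.325ms=6b
9) 16363.636ms=21b +2337.662ms=3b
Σ=24b of 24 (77bpm 6/8) — PASS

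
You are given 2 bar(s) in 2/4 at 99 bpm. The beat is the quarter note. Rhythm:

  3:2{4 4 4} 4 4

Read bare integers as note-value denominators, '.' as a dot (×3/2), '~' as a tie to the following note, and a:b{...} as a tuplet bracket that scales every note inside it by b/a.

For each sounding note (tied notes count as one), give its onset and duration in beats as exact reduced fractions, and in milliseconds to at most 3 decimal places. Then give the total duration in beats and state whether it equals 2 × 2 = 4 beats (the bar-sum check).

1) 0.0ms=0b +404.04ms=2/3b
2) 404.04ms=2/3b +404.04ms=2/3b
3) 808.081ms=4/3b +404.04ms=2/3b
4) 1212.121ms=2b +606.061ms=1b
5) 1818.182ms=3b +606.061ms=1b
Σ=4b of 4 (99bpm 2/4) — PASS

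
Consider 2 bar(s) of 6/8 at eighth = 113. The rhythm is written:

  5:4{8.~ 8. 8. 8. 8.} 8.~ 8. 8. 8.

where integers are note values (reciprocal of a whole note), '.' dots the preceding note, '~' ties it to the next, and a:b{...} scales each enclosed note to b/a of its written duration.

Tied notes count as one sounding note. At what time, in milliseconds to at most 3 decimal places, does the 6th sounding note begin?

1. 0.0ms @ 0 + 1274.336ms (12/5)
2. 1274.336ms @ 12/5 + 637.168ms (6/5)
3. 1911.504ms @ 18/5 + 637.168ms (6/5)
4. 2548.673ms @ 24/5 + 637.168ms (6/5)
5. 3185.841ms @ 6 + 1592.92ms (3)
6. 4778.761ms @ 9 + 796.46ms (3/2)
7. 5575.221ms @ 21/2 + 796.46ms (3/2)

note 6 onset = 9b = 4778.761ms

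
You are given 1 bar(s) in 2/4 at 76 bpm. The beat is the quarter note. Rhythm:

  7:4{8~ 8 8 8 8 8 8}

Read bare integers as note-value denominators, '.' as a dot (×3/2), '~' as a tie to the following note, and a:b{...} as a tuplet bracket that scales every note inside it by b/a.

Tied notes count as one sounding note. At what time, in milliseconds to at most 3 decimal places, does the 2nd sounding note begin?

1. 0.0ms @ 0 + 451.128ms (4/7)
2. 451.128ms @ 4/7 + 225.564ms (2/7)
3. 676.692ms @ 6/7 + 225.564ms (2/7)
4. 902.256ms @ 8/7 + 225.564ms (2/7)
5. 1127.82ms @ 10/7 + 225.564ms (2/7)
6. 1353.383ms @ 12/7 + 225.564ms (2/7)

note 2 onset = 4/7b = 451.128ms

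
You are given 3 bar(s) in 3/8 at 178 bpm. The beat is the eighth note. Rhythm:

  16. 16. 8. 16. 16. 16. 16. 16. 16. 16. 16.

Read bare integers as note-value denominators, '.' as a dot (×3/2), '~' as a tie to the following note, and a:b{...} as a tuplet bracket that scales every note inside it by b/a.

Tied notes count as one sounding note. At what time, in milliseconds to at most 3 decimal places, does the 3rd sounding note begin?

1. 0.0ms @ 0 + 252.809ms (3/4)
2. 252.809ms @ 3/4 + 252.809ms (3/4)
3. 505.618ms @ 3/2 + 505.618ms (3/2)
4. 1011.236ms @ 3 + 252.809ms (3/4)
5. 1264.045ms @ 15/4 + 252.809ms (3/4)
6. 1516.854ms @ 9/2 + 252.809ms (3/4)
7. 1769.663ms @ 21/4 + 252.809ms (3/4)
8. 2022.472ms @ 6 + 252.809ms (3/4)
9. 2275.281ms @ 27/4 + 252.809ms (3/4)
10. 2528.09ms @ 15/2 + 252.809ms (3/4)
11. 2780.899ms @ 33/4 + 252.809ms (3/4)

note 3 onset = 3/2b = 505.618ms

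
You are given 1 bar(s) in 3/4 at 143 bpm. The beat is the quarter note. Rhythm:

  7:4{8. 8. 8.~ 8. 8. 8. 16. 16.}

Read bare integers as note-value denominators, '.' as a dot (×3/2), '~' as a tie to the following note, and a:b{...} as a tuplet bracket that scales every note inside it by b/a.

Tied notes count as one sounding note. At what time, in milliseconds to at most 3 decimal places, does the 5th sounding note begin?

note 5 onset = 15/7b = 899.101ms

1. 0.0ms @ 0 + 179.82ms (3/7)
2. 179.82ms @ 3/7 + 179.82ms (3/7)
3. 359.64ms @ 6/7 + 359.64ms (6/7)
4. 719.281ms @ 12/7 + 179.82ms (3/7)
5. 899.101ms @ 15/7 + 179.82ms (3/7)
6. 1078.921ms @ 18/7 + 89.91ms (3/14)
7. 1168.831ms @ 39/14 + 89.91ms (3/14)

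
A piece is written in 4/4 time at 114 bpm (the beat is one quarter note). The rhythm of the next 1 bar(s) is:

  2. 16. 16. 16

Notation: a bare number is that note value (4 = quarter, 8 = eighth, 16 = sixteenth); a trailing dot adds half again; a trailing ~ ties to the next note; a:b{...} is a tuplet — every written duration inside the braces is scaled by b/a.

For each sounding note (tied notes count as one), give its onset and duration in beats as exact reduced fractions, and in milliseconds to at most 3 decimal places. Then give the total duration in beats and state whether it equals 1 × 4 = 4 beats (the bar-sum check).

1) 0.0ms=0b +1578.947ms=3b
2) 1578.947ms=3b +197.368ms=3/8b
3) 1776.316ms=27/8b +197.368ms=3/8b
4) 1973.684ms=15/4b +131.579ms=1/4b
Σ=4b of 4 (114bpm 4/4) — PASS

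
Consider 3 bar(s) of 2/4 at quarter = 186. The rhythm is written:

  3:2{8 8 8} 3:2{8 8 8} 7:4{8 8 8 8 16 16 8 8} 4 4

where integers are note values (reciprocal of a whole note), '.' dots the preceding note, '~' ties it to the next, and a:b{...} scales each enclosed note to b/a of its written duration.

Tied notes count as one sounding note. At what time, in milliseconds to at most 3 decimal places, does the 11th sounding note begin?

1. 0.0ms @ 0 + 107.527ms (1/3)
2. 107.527ms @ 1/3 + 107.527ms (1/3)
3. 215.054ms @ 2/3 + 107.527ms (1/3)
4. 322.581ms @ 1 + 107.527ms (1/3)
5. 430.108ms @ 4/3 + 107.527ms (1/3)
6. 537.634ms @ 5/3 + 107.527ms (1/3)
7. 645.161ms @ 2 + 92.166ms (2/7)
8. 737.327ms @ 16/7 + 92.166ms (2/7)
9. 829.493ms @ 18/7 + 92.166ms (2/7)
10. 921.659ms @ 20/7 + 92.166ms (2/7)
11. 1013.825ms @ 22/7 + 46.083ms (1/7)
12. 1059.908ms @ 23/7 + 46.083ms (1/7)
13. 1105.991ms @ 24/7 + 92.166ms (2/7)
14. 1198.157ms @ 26/7 + 92.166ms (2/7)
15. 1290.323ms @ 4 + 322.581ms (1)
16. 1612.903ms @ 5 + 322.581ms (1)

note 11 onset = 22/7b = 1013.825ms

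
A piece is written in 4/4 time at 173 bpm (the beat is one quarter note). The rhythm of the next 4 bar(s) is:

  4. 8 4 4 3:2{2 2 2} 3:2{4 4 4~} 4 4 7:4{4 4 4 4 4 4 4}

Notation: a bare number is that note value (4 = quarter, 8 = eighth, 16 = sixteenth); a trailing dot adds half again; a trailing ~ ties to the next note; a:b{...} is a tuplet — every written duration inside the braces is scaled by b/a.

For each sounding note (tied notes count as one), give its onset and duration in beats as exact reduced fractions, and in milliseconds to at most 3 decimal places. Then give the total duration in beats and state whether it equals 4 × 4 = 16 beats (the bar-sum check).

1) 0.0ms=0b +520.231ms=3/2b
2) 520.231ms=3/2b +173.41ms=1/2b
3) 693.642ms=2b +346.821ms=1b
4) 1040.462ms=3b +346.821ms=1b
5) 1387.283ms=4b +462.428ms=4/3b
6) 1849.711ms=16/3b +462.428ms=4/3b
7) 2312.139ms=20/3b +462.428ms=4/3b
8) 2774.566ms=8b +231.214ms=2/3b
9) 3005.78ms=26/3b +231.214ms=2/3b
10) 3236.994ms=28/3b +578.035ms=5/3b
11) 3815.029ms=11b +346.821ms=1b
12) 4161.85ms=12b +198.183ms=4/7b
13) 4360.033ms=88/7b +198.183ms=4/7b
14) 4558.216ms=92/7b +198.183ms=4/7b
15) 4756.4ms=96/7b +198.183ms=4/7b
16) 4954.583ms=100/7b +198.183ms=4/7b
17) 5152.766ms=104/7b +198.183ms=4/7b
18) 5350.95ms=108/7b +198.183ms=4/7b
Σ=16b of 16 (173bpm 4/4) — PASS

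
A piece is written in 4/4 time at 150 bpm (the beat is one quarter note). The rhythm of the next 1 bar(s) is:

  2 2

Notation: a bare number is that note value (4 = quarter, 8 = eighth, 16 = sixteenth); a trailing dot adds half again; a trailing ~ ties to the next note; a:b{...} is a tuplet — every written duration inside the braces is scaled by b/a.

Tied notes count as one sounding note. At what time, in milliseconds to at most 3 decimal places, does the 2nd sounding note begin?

1. 0.0ms @ 0 + 800.0ms (2)
2. 800.0ms @ 2 + 800.0ms (2)

note 2 onset = 2b = 800.0ms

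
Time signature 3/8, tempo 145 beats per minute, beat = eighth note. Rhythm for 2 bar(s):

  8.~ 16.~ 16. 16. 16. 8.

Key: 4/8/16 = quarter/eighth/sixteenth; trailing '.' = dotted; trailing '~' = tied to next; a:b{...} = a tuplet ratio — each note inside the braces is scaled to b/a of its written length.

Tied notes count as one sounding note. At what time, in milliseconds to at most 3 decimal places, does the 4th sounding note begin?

note 4 onset = 9/2b = 1862.069ms

1. 0.0ms @ 0 + 1241.379ms (3)
2. 1241.379ms @ 3 + 310.345ms (3/4)
3. 1551.724ms @ 15/4 + 310.345ms (3/4)
4. 1862.069ms @ 9/2 + 620.69ms (3/2)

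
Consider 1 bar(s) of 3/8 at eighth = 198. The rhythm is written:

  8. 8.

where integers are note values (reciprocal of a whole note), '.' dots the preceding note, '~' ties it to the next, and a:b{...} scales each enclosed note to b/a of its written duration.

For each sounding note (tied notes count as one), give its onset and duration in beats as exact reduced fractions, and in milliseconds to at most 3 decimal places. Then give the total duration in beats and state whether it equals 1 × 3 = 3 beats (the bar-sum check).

1) 0.0ms=0b +454.545ms=3/2b
2) 454.545ms=3/2b +454.545ms=3/2b
Σ=3b of 3 (198bpm 3/8) — PASS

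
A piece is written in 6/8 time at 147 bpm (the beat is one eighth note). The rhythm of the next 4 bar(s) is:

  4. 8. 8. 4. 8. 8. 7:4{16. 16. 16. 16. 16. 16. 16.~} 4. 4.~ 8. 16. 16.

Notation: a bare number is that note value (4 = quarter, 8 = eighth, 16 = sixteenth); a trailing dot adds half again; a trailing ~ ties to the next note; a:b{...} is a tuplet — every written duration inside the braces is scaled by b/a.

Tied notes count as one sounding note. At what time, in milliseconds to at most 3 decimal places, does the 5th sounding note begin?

note 5 onset = 9b = 3673.469ms

1. 0.0ms @ 0 + 1224.49ms (3)
2. 1224.49ms @ 3 + 612.245ms (3/2)
3. 1836.735ms @ 9/2 + 612.245ms (3/2)
4. 2448.98ms @ 6 + 1224.49ms (3)
5. 3673.469ms @ 9 + 612.245ms (3/2)
6. 4285.714ms @ 21/2 + 612.245ms (3/2)
7. 4897.959ms @ 12 + 174.927ms (3/7)
8. 5072.886ms @ 87/7 + 174.927ms (3/7)
9. 5247.813ms @ 90/7 + 174.927ms (3/7)
10. 5422.741ms @ 93/7 + 174.927ms (3/7)
11. 5597.668ms @ 96/7 + 174.927ms (3/7)
12. 5772.595ms @ 99/7 + 174.927ms (3/7)
13. 5947.522ms @ 102/7 + 1399.417ms (24/7)
14. 7346.939ms @ 18 + 1836.735ms (9/2)
15. 9183.673ms @ 45/2 + 306.122ms (3/4)
16. 9489.796ms @ 93/4 + 306.122ms (3/4)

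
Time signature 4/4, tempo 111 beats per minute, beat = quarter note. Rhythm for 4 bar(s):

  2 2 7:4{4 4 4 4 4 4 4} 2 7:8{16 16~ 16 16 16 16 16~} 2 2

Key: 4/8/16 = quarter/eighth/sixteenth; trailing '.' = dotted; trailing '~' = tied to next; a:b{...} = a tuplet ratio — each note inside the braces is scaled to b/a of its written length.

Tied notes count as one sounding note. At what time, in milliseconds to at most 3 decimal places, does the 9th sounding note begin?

1. 0.0ms @ 0 + 1081.081ms (2)
2. 1081.081ms @ 2 + 1081.081ms (2)
3. 2162.162ms @ 4 + 308.88ms (4/7)
4. 2471.042ms @ 32/7 + 308.88ms (4/7)
5. 2779.923ms @ 36/7 + 308.88ms (4/7)
6. 3088.803ms @ 40/7 + 308.88ms (4/7)
7. 3397.683ms @ 44/7 + 308.88ms (4/7)
8. 3706.564ms @ 48/7 + 308.88ms (4/7)
9. 4015.444ms @ 52/7 + 308.88ms (4/7)
10. 4324.324ms @ 8 + 1081.081ms (2)
11. 5405.405ms @ 10 + 154.44ms (2/7)
12. 5559.846ms @ 72/7 + 308.88ms (4/7)
13. 5868.726ms @ 76/7 + 154.44ms (2/7)
14. 6023.166ms @ 78/7 + 154.44ms (2/7)
15. 6177.606ms @ 80/7 + 154.44ms (2/7)
16. 6332.046ms @ 82/7 + 1235.521ms (16/7)
17. 7567.568ms @ 14 + 1081.081ms (2)

note 9 onset = 52/7b = 4015.444ms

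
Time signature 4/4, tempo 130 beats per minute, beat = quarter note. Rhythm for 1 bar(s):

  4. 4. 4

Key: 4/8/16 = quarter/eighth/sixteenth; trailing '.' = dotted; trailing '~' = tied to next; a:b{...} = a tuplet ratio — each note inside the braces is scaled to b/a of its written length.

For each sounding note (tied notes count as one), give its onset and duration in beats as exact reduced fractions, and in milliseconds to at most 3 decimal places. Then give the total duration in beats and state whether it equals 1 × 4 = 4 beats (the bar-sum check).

1) 0.0ms=0b +692.308ms=3/2b
2) 692.308ms=3/2b +692.308ms=3/2b
3) 1384.615ms=3b +461.538ms=1b
Σ=4b of 4 (130bpm 4/4) — PASS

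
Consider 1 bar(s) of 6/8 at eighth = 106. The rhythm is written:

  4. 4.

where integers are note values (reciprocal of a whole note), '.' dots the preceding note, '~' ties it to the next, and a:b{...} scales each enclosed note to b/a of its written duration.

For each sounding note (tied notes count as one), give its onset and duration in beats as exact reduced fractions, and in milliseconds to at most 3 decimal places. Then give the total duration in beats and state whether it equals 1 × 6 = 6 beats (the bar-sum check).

1) 0.0ms=0b +1698.113ms=3b
2) 1698.113ms=3b +1698.113ms=3b
Σ=6b of 6 (106bpm 6/8) — PASS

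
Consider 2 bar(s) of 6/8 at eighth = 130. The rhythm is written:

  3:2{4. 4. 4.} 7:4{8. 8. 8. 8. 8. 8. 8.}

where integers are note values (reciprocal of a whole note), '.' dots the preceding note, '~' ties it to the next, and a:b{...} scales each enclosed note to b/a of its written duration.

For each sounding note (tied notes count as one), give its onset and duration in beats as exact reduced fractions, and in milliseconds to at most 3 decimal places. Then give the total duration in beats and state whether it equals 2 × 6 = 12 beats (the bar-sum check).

1) 0.0ms=0b +923.077ms=2b
2) 923.077ms=2b +923.077ms=2b
3) 1846.154ms=4b +923.077ms=2b
4) 2769.231ms=6b +395.604ms=6/7b
5) 3164.835ms=48/7b +395.604ms=6/7b
6) 3560.44ms=54/7b +395.604ms=6/7b
7) 3956.044ms=60/7b +395.604ms=6/7b
8) 4351.648ms=66/7b +395.604ms=6/7b
9) 4747.253ms=72/7b +395.604ms=6/7b
10) 5142.857ms=78/7b +395.604ms=6/7b
Σ=12b of 12 (130bpm 6/8) — PASS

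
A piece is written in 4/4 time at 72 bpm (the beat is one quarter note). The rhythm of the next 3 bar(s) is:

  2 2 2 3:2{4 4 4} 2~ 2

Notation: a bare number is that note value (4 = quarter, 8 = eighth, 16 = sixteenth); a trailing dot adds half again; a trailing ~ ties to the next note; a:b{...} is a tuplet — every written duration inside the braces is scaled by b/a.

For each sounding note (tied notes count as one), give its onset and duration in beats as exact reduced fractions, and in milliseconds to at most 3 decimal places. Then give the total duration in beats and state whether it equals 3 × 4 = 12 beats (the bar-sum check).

1) 0.0ms=0b +1666.667ms=2b
2) 1666.667ms=2b +1666.667ms=2b
3) 3333.333ms=4b +1666.667ms=2b
4) 5000.0ms=6b +555.556ms=2/3b
5) 5555.556ms=20/3b +555.556ms=2/3b
6) 6111.111ms=22/3b +555.556ms=2/3b
7) 6666.667ms=8b +3333.333ms=4b
Σ=12b of 12 (72bpm 4/4) — PASS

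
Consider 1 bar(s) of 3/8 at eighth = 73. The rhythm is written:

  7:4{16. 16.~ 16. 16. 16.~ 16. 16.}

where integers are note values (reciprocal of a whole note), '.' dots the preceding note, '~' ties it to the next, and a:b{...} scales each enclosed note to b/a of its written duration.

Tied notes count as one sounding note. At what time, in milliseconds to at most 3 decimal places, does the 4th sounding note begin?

note 4 onset = 12/7b = 1409.002ms

1. 0.0ms @ 0 + 352.25ms (3/7)
2. 352.25ms @ 3/7 + 704.501ms (6/7)
3. 1056.751ms @ 9/7 + 352.25ms (3/7)
4. 1409.002ms @ 12/7 + 704.501ms (6/7)
5. 2113.503ms @ 18/7 + 352.25ms (3/7)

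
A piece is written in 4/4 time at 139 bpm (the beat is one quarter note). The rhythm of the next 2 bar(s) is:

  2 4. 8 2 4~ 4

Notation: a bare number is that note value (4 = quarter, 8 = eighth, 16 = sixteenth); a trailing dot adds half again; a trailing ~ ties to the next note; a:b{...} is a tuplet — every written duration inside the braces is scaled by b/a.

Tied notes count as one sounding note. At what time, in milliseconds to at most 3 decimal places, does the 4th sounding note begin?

1. 0.0ms @ 0 + 863.309ms (2)
2. 863.309ms @ 2 + 647.482ms (3/2)
3. 1510.791ms @ 7/2 + 215.827ms (1/2)
4. 1726.619ms @ 4 + 863.309ms (2)
5. 2589.928ms @ 6 + 863.309ms (2)

note 4 onset = 4b = 1726.619ms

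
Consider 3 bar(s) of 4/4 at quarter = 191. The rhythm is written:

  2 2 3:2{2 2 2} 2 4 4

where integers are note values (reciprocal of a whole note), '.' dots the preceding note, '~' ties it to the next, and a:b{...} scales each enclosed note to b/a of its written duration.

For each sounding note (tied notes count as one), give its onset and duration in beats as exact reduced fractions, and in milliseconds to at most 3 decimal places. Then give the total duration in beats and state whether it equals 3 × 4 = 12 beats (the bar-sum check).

1) 0.0ms=0b +628.272ms=2b
2) 628.272ms=2b +628.272ms=2b
3) 1256.545ms=4b +418.848ms=4/3b
4) 1675.393ms=16/3b +418.848ms=4/3b
5) 2094.241ms=20/3b +418.848ms=4/3b
6) 2513.089ms=8b +628.272ms=2b
7) 3141.361ms=10b +314.136ms=1b
8) 3455.497ms=11b +314.136ms=1b
Σ=12b of 12 (191bpm 4/4) — PASS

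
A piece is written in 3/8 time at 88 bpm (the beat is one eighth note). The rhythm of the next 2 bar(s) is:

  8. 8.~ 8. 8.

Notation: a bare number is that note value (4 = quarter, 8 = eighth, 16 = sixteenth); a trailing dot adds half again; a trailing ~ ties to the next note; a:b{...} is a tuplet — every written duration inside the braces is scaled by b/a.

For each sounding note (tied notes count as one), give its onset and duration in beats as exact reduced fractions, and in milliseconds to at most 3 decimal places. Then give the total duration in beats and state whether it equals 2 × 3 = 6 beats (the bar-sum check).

1) 0.0ms=0b +1022.727ms=3/2b
2) 1022.727ms=3/2b +2045.455ms=3b
3) 3068.182ms=9/2b +1022.727ms=3/2b
Σ=6b of 6 (88bpm 3/8) — PASS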